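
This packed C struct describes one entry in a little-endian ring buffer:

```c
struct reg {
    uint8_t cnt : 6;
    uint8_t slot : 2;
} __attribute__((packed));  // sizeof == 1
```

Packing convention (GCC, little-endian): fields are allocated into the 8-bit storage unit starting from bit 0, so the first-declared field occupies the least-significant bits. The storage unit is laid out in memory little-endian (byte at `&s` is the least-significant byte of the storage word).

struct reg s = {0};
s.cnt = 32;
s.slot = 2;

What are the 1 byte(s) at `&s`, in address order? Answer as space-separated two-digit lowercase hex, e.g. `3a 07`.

a0

cnt:6 = 32 → 0x20 << 0 → word 0x20
slot:2 = 2 → 0x2 << 6 → word 0xa0
word = 0xa0 → little-endian bytes:
  [0]=0xa0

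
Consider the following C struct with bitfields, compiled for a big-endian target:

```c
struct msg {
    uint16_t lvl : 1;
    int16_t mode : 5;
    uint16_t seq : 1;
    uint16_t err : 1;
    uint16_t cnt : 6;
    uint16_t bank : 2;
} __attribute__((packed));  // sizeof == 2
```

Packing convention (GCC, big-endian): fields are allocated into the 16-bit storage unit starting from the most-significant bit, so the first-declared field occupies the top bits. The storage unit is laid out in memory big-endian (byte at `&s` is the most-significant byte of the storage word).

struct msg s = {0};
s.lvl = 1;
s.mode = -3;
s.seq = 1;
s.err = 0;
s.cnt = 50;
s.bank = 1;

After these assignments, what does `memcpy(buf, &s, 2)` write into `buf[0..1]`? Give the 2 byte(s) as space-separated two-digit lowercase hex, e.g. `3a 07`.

lvl (1b) val=1 bits=0x1 at bit 15: 0x8000
mode (5b) val=-3 bits=0x1d at bit 10: 0xf400
seq (1b) val=1 bits=0x1 at bit 9: 0xf600
err (1b) val=0 bits=0x0 at bit 8: 0xf600
cnt (6b) val=50 bits=0x32 at bit 2: 0xf6c8
bank (2b) val=1 bits=0x1 at bit 0: 0xf6c9
word = 0xf6c9 → big-endian bytes:
  [0]=0xf6  [1]=0xc9

f6 c9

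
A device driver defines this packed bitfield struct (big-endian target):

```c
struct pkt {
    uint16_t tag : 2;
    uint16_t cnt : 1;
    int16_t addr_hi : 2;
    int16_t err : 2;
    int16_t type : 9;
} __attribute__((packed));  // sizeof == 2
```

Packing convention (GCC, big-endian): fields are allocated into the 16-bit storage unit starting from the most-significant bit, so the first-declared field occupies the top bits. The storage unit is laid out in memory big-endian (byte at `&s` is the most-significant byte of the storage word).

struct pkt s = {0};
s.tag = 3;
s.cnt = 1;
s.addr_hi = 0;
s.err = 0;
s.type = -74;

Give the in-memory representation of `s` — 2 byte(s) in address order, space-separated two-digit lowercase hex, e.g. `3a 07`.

e1 b6

tag (2b) val=3 bits=0x3 at bit 14: 0xc000
cnt (1b) val=1 bits=0x1 at bit 13: 0xe000
addr_hi (2b) val=0 bits=0x0 at bit 11: 0xe000
err (2b) val=0 bits=0x0 at bit 9: 0xe000
type (9b) val=-74 bits=0x1b6 at bit 0: 0xe1b6
word = 0xe1b6 → big-endian bytes:
  [0]=0xe1  [1]=0xb6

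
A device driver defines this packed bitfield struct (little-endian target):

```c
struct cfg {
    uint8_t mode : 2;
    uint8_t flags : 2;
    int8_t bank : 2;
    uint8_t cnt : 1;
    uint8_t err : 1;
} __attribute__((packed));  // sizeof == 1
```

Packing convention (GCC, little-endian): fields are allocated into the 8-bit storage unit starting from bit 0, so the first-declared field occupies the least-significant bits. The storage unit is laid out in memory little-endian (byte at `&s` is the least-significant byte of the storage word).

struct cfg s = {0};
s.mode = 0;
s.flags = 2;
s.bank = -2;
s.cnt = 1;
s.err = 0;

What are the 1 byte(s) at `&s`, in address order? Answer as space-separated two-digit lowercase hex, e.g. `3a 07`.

mode:2 = 0 → 0x0 << 0 → word 0x00
flags:2 = 2 → 0x2 << 2 → word 0x08
bank:2 = -2 → 0x2 << 4 → word 0x28
cnt:1 = 1 → 0x1 << 6 → word 0x68
err:1 = 0 → 0x0 << 7 → word 0x68
word = 0x68 → little-endian bytes:
  [0]=0x68

68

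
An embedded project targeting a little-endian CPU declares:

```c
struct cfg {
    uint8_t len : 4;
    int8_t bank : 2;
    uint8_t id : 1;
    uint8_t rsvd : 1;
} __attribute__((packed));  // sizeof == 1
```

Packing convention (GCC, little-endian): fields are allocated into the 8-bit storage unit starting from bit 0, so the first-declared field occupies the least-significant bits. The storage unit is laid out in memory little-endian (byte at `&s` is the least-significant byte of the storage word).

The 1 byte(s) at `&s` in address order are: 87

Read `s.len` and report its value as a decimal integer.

[0]=0x87 (little-endian) → word 0x87
len:4 @ bit 0 → (0x87>>0)&0xf = 0x7  ←
bank:2 @ bit 4 → (0x87>>4)&0x3 = 0x0
id:1 @ bit 6 → (0x87>>6)&0x1 = 0x0
rsvd:1 @ bit 7 → (0x87>>7)&0x1 = 0x1

7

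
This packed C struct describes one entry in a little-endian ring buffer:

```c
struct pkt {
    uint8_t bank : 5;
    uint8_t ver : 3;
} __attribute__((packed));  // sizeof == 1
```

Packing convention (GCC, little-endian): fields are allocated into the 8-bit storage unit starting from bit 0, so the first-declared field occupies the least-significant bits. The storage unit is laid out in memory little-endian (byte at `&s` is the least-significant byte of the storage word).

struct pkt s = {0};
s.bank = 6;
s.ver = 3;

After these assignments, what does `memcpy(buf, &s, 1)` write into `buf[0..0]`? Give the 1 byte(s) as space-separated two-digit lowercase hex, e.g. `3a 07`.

66

bank:5 = 6 → 0x6 << 0 → word 0x06
ver:3 = 3 → 0x3 << 5 → word 0x66
word = 0x66 → little-endian bytes:
  [0]=0x66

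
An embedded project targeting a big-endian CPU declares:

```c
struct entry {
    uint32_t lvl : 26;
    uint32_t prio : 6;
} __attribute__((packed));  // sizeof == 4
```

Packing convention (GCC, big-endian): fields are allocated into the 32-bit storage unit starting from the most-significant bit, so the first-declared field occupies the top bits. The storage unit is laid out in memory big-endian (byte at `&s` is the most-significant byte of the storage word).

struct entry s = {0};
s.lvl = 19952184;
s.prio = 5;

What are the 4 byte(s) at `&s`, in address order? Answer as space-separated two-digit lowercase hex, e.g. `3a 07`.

4c 1c 8e 05

lvl:26 = 19952184 → 0x1307238 << 6 → word 0x4c1c8e00
prio:6 = 5 → 0x5 << 0 → word 0x4c1c8e05
word = 0x4c1c8e05 → big-endian bytes:
  [0]=0x4c  [1]=0x1c  [2]=0x8e  [3]=0x05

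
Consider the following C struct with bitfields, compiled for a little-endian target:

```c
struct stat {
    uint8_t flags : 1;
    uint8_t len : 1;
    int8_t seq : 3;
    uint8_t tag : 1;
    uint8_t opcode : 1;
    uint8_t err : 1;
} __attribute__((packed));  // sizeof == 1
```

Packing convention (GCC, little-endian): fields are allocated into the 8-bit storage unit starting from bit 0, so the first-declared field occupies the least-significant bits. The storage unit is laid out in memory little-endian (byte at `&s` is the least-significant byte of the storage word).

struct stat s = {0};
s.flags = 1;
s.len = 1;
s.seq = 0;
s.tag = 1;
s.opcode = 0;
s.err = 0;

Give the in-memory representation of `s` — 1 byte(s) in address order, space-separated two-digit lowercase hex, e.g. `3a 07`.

flags:1 = 1 → 0x1 << 0 → word 0x01
len:1 = 1 → 0x1 << 1 → word 0x03
seq:3 = 0 → 0x0 << 2 → word 0x03
tag:1 = 1 → 0x1 << 5 → word 0x23
opcode:1 = 0 → 0x0 << 6 → word 0x23
err:1 = 0 → 0x0 << 7 → word 0x23
word = 0x23 → little-endian bytes:
  [0]=0x23

23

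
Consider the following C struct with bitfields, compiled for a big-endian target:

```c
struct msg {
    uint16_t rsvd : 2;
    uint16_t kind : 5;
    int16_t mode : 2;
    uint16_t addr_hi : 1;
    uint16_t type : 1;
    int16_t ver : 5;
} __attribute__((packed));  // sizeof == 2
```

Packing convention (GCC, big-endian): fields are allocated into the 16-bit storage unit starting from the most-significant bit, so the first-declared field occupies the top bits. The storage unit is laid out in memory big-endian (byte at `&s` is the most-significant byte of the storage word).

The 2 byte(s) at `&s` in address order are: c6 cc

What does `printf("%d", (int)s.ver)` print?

12

[0]=0xc6 [1]=0xcc (big-endian) → word 0xc6cc
rsvd:2 @ bit 14 → (0xc6cc>>14)&0x3 = 0x3
kind:5 @ bit 9 → (0xc6cc>>9)&0x1f = 0x3
mode:2 @ bit 7 → (0xc6cc>>7)&0x3 = 0x1
addr_hi:1 @ bit 6 → (0xc6cc>>6)&0x1 = 0x1
type:1 @ bit 5 → (0xc6cc>>5)&0x1 = 0x0
ver:5 @ bit 0 → (0xc6cc>>0)&0x1f = 0xc  ←
ver signed 5b, MSB=0: value = 12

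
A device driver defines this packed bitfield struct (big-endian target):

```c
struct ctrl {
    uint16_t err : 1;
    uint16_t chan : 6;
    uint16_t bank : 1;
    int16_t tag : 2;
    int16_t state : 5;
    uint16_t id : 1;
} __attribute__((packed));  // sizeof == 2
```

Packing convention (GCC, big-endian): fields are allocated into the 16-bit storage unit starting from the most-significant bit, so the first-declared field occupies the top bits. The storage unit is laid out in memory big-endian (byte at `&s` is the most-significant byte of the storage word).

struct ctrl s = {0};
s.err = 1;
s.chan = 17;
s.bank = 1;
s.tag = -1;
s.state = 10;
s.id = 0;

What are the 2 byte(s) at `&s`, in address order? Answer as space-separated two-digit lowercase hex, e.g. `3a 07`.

err:1 = 1 → 0x1 << 15 → word 0x8000
chan:6 = 17 → 0x11 << 9 → word 0xa200
bank:1 = 1 → 0x1 << 8 → word 0xa300
tag:2 = -1 → 0x3 << 6 → word 0xa3c0
state:5 = 10 → 0xa << 1 → word 0xa3d4
id:1 = 0 → 0x0 << 0 → word 0xa3d4
word = 0xa3d4 → big-endian bytes:
  [0]=0xa3  [1]=0xd4

a3 d4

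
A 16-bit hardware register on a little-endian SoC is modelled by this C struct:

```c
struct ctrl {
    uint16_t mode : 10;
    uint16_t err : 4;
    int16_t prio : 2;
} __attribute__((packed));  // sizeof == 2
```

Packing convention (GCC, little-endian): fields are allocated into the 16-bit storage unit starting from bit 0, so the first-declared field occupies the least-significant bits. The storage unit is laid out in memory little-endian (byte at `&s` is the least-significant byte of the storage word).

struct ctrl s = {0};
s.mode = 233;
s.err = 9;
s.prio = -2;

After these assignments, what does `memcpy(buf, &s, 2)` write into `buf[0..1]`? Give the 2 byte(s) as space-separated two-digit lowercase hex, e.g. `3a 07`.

e9 a4

mode (10b) val=233 bits=0xe9 at bit 0: 0x00e9
err (4b) val=9 bits=0x9 at bit 10: 0x24e9
prio (2b) val=-2 bits=0x2 at bit 14: 0xa4e9
word = 0xa4e9 → little-endian bytes:
  [0]=0xe9  [1]=0xa4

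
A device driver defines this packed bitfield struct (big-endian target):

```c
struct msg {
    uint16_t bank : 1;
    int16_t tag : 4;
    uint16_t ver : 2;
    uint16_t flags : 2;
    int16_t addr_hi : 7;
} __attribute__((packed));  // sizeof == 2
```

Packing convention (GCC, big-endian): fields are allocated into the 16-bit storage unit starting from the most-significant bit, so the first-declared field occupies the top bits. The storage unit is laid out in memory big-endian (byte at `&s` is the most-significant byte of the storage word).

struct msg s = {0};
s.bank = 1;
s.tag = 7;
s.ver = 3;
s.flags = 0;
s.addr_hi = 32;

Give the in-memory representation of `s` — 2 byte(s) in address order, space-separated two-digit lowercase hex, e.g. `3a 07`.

[15+:1] bank=1 & 0x1 = 0x1; word=0x8000
[11+:4] tag=7 & 0xf = 0x7; word=0xb800
[9+:2] ver=3 & 0x3 = 0x3; word=0xbe00
[7+:2] flags=0 & 0x3 = 0x0; word=0xbe00
[0+:7] addr_hi=32 & 0x7f = 0x20; word=0xbe20
word = 0xbe20 → big-endian bytes:
  [0]=0xbe  [1]=0x20

be 20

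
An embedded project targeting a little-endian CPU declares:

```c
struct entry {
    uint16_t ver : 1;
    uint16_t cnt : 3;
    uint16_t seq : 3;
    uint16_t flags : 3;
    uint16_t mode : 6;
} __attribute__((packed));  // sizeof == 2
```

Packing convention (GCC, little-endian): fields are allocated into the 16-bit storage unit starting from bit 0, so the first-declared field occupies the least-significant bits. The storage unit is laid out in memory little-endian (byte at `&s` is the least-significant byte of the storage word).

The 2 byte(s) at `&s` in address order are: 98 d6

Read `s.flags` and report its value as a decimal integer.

5

[0]=0x98 [1]=0xd6 (little-endian) → word 0xd698
ver:1 @ bit 0 → (0xd698>>0)&0x1 = 0x0
cnt:3 @ bit 1 → (0xd698>>1)&0x7 = 0x4
seq:3 @ bit 4 → (0xd698>>4)&0x7 = 0x1
flags:3 @ bit 7 → (0xd698>>7)&0x7 = 0x5  ←
mode:6 @ bit 10 → (0xd698>>10)&0x3f = 0x35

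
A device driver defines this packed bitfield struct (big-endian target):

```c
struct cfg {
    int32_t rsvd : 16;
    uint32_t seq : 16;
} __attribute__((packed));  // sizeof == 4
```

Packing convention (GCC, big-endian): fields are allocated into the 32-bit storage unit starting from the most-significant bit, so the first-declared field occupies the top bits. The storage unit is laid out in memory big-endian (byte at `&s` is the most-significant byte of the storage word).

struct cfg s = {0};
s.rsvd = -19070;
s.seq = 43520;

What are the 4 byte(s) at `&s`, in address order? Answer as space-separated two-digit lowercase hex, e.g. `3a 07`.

b5 82 aa 00

rsvd:16 = -19070 → 0xb582 << 16 → word 0xb5820000
seq:16 = 43520 → 0xaa00 << 0 → word 0xb582aa00
word = 0xb582aa00 → big-endian bytes:
  [0]=0xb5  [1]=0x82  [2]=0xaa  [3]=0x00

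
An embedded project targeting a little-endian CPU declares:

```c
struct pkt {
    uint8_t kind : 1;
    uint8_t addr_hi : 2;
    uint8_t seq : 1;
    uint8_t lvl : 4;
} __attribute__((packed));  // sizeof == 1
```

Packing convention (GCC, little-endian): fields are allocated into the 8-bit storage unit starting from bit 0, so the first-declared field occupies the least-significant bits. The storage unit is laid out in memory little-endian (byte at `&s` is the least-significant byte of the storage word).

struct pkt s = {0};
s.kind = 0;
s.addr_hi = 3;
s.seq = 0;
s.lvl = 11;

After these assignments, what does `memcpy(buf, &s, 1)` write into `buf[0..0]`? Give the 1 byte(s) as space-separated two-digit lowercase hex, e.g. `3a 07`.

b6

kind:1 = 0 → 0x0 << 0 → word 0x00
addr_hi:2 = 3 → 0x3 << 1 → word 0x06
seq:1 = 0 → 0x0 << 3 → word 0x06
lvl:4 = 11 → 0xb << 4 → word 0xb6
word = 0xb6 → little-endian bytes:
  [0]=0xb6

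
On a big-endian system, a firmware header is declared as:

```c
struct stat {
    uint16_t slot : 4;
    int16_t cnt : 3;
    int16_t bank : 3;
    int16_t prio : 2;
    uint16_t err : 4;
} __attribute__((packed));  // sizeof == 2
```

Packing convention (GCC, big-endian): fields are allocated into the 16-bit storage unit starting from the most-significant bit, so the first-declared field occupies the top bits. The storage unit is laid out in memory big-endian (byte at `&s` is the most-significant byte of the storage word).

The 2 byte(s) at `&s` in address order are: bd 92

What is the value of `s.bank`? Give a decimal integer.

[0]=0xbd [1]=0x92 (big-endian) → word 0xbd92
slot [12+:4] = (word>>12) & 0xf = 11
cnt [9+:3] = (word>>9) & 0x7 = 6
bank [6+:3] = (word>>6) & 0x7 = 6  ←
prio [4+:2] = (word>>4) & 0x3 = 1
err [0+:4] = (word>>0) & 0xf = 2
bank signed 3b, MSB=1: 6 - 8 = -2

-2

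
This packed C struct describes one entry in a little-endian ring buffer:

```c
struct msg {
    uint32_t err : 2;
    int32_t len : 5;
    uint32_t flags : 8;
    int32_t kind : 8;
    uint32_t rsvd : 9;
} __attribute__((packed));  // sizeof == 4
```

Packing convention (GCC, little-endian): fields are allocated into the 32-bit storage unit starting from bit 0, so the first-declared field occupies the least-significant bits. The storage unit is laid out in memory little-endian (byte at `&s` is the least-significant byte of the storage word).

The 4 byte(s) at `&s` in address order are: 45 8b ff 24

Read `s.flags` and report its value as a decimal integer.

22

[0]=0x45 [1]=0x8b [2]=0xff [3]=0x24 (little-endian) → word 0x24ff8b45
err [0+:2] = (word>>0) & 0x3 = 1
len [2+:5] = (word>>2) & 0x1f = 17
flags [7+:8] = (word>>7) & 0xff = 22  ←
kind [15+:8] = (word>>15) & 0xff = 255
rsvd [23+:9] = (word>>23) & 0x1ff = 73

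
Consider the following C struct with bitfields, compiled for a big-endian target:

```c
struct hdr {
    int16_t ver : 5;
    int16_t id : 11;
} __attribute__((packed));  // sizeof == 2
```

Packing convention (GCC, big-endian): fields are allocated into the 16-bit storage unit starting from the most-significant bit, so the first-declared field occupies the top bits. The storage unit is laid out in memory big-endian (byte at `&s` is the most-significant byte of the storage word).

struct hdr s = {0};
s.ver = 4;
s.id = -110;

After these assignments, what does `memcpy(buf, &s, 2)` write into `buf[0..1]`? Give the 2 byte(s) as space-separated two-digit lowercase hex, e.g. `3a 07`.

27 92

ver:5 = 4 → 0x4 << 11 → word 0x2000
id:11 = -110 → 0x792 << 0 → word 0x2792
word = 0x2792 → big-endian bytes:
  [0]=0x27  [1]=0x92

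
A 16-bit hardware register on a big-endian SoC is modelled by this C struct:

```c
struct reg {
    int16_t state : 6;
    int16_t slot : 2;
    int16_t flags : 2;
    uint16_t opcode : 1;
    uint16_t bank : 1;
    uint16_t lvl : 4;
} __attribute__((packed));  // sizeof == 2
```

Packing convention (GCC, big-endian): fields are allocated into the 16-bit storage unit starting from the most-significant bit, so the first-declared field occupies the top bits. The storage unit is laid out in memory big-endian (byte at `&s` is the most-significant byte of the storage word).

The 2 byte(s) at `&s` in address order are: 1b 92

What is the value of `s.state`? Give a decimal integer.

[0]=0x1b [1]=0x92 (big-endian) → word 0x1b92
state [10+:6] = (word>>10) & 0x3f = 6  ←
slot [8+:2] = (word>>8) & 0x3 = 3
flags [6+:2] = (word>>6) & 0x3 = 2
opcode [5+:1] = (word>>5) & 0x1 = 0
bank [4+:1] = (word>>4) & 0x1 = 1
lvl [0+:4] = (word>>0) & 0xf = 2
state signed 6b, MSB=0: value = 6

6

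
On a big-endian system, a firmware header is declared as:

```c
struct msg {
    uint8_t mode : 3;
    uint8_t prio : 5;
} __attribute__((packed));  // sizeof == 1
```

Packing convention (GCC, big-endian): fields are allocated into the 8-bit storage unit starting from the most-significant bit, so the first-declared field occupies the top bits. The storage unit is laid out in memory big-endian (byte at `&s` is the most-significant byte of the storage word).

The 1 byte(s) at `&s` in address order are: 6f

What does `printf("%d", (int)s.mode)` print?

[0]=0x6f (big-endian) → word 0x6f
mode:3 @ bit 5 → (0x6f>>5)&0x7 = 0x3  ←
prio:5 @ bit 0 → (0x6f>>0)&0x1f = 0xf

3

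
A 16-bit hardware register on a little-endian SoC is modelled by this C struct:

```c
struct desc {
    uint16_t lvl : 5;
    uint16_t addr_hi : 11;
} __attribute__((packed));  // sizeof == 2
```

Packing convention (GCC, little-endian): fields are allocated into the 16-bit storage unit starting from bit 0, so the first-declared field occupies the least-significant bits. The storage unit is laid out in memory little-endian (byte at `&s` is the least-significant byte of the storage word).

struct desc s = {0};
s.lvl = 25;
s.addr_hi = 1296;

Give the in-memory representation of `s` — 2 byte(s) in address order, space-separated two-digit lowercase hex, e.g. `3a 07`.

19 a2

[0+:5] lvl=25 & 0x1f = 0x19; word=0x0019
[5+:11] addr_hi=1296 & 0x7ff = 0x510; word=0xa219
word = 0xa219 → little-endian bytes:
  [0]=0x19  [1]=0xa2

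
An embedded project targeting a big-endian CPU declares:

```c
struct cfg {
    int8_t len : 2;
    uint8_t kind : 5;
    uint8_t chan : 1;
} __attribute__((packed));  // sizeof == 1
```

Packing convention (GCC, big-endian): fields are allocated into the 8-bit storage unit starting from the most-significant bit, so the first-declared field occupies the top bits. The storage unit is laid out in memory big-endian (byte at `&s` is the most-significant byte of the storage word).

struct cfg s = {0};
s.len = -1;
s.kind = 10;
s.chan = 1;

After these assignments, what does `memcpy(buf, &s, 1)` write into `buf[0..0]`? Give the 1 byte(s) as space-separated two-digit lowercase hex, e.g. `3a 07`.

d5

len (2b) val=-1 bits=0x3 at bit 6: 0xc0
kind (5b) val=10 bits=0xa at bit 1: 0xd4
chan (1b) val=1 bits=0x1 at bit 0: 0xd5
word = 0xd5 → big-endian bytes:
  [0]=0xd5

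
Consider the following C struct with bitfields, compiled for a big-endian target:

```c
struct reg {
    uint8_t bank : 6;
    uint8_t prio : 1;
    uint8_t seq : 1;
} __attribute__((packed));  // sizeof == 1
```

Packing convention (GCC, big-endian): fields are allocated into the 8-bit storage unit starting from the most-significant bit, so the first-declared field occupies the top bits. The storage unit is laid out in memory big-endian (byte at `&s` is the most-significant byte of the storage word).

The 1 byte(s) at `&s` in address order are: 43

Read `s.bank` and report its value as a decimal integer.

[0]=0x43 (big-endian) → word 0x43
bank [2+:6] = (word>>2) & 0x3f = 16  ←
prio [1+:1] = (word>>1) & 0x1 = 1
seq [0+:1] = (word>>0) & 0x1 = 1

16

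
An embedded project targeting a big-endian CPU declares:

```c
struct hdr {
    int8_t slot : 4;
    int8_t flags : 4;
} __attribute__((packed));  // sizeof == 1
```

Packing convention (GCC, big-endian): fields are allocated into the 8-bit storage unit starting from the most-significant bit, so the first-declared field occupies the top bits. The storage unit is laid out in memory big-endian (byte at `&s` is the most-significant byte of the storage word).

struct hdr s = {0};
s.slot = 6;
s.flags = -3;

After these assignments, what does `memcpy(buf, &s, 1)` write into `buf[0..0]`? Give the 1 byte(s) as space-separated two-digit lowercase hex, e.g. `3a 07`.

slot (4b) val=6 bits=0x6 at bit 4: 0x60
flags (4b) val=-3 bits=0xd at bit 0: 0x6d
word = 0x6d → big-endian bytes:
  [0]=0x6d

6d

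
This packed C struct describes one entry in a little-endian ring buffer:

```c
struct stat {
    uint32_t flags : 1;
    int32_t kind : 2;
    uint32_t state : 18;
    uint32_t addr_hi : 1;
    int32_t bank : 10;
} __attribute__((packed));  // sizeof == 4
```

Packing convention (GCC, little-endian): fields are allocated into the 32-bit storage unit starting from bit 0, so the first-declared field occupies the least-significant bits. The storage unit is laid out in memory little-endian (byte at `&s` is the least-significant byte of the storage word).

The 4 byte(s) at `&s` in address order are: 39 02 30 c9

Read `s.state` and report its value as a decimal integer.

[0]=0x39 [1]=0x02 [2]=0x30 [3]=0xc9 (little-endian) → word 0xc9300239
flags [0+:1] = (word>>0) & 0x1 = 1
kind [1+:2] = (word>>1) & 0x3 = 0
state [3+:18] = (word>>3) & 0x3ffff = 131143  ←
addr_hi [21+:1] = (word>>21) & 0x1 = 1
bank [22+:10] = (word>>22) & 0x3ff = 804

131143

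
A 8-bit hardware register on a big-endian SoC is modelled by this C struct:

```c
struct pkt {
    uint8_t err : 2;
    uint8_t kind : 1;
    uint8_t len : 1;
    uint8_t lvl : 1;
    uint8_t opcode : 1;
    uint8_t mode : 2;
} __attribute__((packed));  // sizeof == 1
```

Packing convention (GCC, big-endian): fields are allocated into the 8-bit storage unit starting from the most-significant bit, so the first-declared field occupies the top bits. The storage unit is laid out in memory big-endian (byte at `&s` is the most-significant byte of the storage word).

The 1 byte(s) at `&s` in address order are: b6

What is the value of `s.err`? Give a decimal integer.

2

[0]=0xb6 (big-endian) → word 0xb6
err [6+:2] = (word>>6) & 0x3 = 2  ←
kind [5+:1] = (word>>5) & 0x1 = 1
len [4+:1] = (word>>4) & 0x1 = 1
lvl [3+:1] = (word>>3) & 0x1 = 0
opcode [2+:1] = (word>>2) & 0x1 = 1
mode [0+:2] = (word>>0) & 0x3 = 2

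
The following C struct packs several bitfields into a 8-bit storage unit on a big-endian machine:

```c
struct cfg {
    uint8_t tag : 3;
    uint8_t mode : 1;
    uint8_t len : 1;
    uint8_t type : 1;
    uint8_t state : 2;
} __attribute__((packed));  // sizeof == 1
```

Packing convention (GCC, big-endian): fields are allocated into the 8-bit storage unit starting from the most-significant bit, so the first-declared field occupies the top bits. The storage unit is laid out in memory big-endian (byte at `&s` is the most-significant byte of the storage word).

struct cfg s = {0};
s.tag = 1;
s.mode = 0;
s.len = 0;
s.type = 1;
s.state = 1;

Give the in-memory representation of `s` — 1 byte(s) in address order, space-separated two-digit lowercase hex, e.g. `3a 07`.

25

[5+:3] tag=1 & 0x7 = 0x1; word=0x20
[4+:1] mode=0 & 0x1 = 0x0; word=0x20
[3+:1] len=0 & 0x1 = 0x0; word=0x20
[2+:1] type=1 & 0x1 = 0x1; word=0x24
[0+:2] state=1 & 0x3 = 0x1; word=0x25
word = 0x25 → big-endian bytes:
  [0]=0x25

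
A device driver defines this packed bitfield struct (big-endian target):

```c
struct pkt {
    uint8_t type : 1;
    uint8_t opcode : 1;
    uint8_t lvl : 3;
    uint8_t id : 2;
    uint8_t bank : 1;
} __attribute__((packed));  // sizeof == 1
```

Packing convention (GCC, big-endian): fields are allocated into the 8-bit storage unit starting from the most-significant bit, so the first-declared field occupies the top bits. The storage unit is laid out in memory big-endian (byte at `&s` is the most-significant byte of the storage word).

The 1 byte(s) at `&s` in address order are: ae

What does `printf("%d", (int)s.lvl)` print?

5

[0]=0xae (big-endian) → word 0xae
type:1 @ bit 7 → (0xae>>7)&0x1 = 0x1
opcode:1 @ bit 6 → (0xae>>6)&0x1 = 0x0
lvl:3 @ bit 3 → (0xae>>3)&0x7 = 0x5  ←
id:2 @ bit 1 → (0xae>>1)&0x3 = 0x3
bank:1 @ bit 0 → (0xae>>0)&0x1 = 0x0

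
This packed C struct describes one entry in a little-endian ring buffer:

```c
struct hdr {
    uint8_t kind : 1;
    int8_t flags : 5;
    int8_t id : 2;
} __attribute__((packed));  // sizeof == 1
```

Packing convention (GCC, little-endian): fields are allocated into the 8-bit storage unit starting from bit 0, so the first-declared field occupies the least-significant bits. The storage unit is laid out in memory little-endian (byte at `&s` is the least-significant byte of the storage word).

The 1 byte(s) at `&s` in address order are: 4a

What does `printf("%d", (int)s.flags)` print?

[0]=0x4a (little-endian) → word 0x4a
kind [0+:1] = (word>>0) & 0x1 = 0
flags [1+:5] = (word>>1) & 0x1f = 5  ←
id [6+:2] = (word>>6) & 0x3 = 1
flags signed 5b, MSB=0: value = 5

5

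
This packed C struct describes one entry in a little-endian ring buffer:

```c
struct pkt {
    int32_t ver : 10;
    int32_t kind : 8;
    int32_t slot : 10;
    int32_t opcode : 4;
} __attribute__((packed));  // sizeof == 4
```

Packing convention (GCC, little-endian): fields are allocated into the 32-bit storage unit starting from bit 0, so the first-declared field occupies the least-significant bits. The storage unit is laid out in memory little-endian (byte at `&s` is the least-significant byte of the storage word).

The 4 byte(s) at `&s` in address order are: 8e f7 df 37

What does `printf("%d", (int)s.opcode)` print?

3

[0]=0x8e [1]=0xf7 [2]=0xdf [3]=0x37 (little-endian) → word 0x37dff78e
ver:10 @ bit 0 → (0x37dff78e>>0)&0x3ff = 0x38e
kind:8 @ bit 10 → (0x37dff78e>>10)&0xff = 0xfd
slot:10 @ bit 18 → (0x37dff78e>>18)&0x3ff = 0x1f7
opcode:4 @ bit 28 → (0x37dff78e>>28)&0xf = 0x3  ←
opcode signed 4b, MSB=0: value = 3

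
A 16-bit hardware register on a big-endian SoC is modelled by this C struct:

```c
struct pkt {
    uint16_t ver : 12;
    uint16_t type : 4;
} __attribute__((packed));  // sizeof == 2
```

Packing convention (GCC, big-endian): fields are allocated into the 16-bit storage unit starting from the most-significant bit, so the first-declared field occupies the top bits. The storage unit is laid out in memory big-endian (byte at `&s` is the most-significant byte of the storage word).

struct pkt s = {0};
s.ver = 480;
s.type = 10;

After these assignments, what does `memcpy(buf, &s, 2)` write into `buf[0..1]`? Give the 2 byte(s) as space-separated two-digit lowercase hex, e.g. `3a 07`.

1e 0a

ver (12b) val=480 bits=0x1e0 at bit 4: 0x1e00
type (4b) val=10 bits=0xa at bit 0: 0x1e0a
word = 0x1e0a → big-endian bytes:
  [0]=0x1e  [1]=0x0a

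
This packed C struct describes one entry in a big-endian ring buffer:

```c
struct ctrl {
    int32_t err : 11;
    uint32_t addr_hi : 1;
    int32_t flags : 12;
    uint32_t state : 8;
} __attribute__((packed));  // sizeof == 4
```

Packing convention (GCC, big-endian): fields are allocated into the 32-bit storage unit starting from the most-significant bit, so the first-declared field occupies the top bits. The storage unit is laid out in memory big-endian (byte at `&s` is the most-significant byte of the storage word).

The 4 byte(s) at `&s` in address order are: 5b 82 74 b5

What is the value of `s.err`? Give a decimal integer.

[0]=0x5b [1]=0x82 [2]=0x74 [3]=0xb5 (big-endian) → word 0x5b8274b5
err:11 @ bit 21 → (0x5b8274b5>>21)&0x7ff = 0x2dc  ←
addr_hi:1 @ bit 20 → (0x5b8274b5>>20)&0x1 = 0x0
flags:12 @ bit 8 → (0x5b8274b5>>8)&0xfff = 0x274
state:8 @ bit 0 → (0x5b8274b5>>0)&0xff = 0xb5
err signed 11b, MSB=0: value = 732

732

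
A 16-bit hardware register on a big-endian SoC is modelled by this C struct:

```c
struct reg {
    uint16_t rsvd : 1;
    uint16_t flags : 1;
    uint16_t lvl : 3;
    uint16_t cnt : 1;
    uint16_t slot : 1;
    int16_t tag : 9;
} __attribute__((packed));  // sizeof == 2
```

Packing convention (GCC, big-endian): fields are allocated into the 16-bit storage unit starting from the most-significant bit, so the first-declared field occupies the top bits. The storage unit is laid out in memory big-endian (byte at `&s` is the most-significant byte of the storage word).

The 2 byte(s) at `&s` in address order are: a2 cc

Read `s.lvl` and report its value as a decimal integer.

4

[0]=0xa2 [1]=0xcc (big-endian) → word 0xa2cc
rsvd:1 @ bit 15 → (0xa2cc>>15)&0x1 = 0x1
flags:1 @ bit 14 → (0xa2cc>>14)&0x1 = 0x0
lvl:3 @ bit 11 → (0xa2cc>>11)&0x7 = 0x4  ←
cnt:1 @ bit 10 → (0xa2cc>>10)&0x1 = 0x0
slot:1 @ bit 9 → (0xa2cc>>9)&0x1 = 0x1
tag:9 @ bit 0 → (0xa2cc>>0)&0x1ff = 0xcc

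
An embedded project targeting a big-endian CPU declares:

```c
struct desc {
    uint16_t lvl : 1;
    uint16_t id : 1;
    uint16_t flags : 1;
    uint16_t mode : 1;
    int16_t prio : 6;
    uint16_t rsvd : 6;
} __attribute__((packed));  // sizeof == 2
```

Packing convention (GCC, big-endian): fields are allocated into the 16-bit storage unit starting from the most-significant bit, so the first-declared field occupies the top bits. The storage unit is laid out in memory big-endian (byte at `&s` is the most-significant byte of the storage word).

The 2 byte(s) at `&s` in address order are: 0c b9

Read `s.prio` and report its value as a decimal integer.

-14

[0]=0x0c [1]=0xb9 (big-endian) → word 0x0cb9
lvl:1 @ bit 15 → (0x0cb9>>15)&0x1 = 0x0
id:1 @ bit 14 → (0x0cb9>>14)&0x1 = 0x0
flags:1 @ bit 13 → (0x0cb9>>13)&0x1 = 0x0
mode:1 @ bit 12 → (0x0cb9>>12)&0x1 = 0x0
prio:6 @ bit 6 → (0x0cb9>>6)&0x3f = 0x32  ←
rsvd:6 @ bit 0 → (0x0cb9>>0)&0x3f = 0x39
prio signed 6b, MSB=1: 50 - 64 = -14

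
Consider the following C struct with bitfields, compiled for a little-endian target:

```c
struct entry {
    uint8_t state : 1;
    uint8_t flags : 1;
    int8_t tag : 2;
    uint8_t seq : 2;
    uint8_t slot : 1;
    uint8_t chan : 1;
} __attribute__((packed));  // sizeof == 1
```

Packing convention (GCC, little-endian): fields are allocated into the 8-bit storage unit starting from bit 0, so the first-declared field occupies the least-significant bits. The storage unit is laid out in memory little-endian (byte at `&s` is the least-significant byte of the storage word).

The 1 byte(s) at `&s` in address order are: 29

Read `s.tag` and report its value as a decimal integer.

-2

[0]=0x29 (little-endian) → word 0x29
state:1 @ bit 0 → (0x29>>0)&0x1 = 0x1
flags:1 @ bit 1 → (0x29>>1)&0x1 = 0x0
tag:2 @ bit 2 → (0x29>>2)&0x3 = 0x2  ←
seq:2 @ bit 4 → (0x29>>4)&0x3 = 0x2
slot:1 @ bit 6 → (0x29>>6)&0x1 = 0x0
chan:1 @ bit 7 → (0x29>>7)&0x1 = 0x0
tag signed 2b, MSB=1: 2 - 4 = -2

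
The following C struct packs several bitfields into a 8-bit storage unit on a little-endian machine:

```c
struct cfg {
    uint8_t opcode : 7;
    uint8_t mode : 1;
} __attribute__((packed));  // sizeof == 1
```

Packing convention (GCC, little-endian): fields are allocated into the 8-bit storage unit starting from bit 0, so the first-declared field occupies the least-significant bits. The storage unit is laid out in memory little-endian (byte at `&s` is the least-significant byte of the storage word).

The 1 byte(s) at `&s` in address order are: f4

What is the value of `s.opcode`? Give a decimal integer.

[0]=0xf4 (little-endian) → word 0xf4
opcode:7 @ bit 0 → (0xf4>>0)&0x7f = 0x74  ←
mode:1 @ bit 7 → (0xf4>>7)&0x1 = 0x1

116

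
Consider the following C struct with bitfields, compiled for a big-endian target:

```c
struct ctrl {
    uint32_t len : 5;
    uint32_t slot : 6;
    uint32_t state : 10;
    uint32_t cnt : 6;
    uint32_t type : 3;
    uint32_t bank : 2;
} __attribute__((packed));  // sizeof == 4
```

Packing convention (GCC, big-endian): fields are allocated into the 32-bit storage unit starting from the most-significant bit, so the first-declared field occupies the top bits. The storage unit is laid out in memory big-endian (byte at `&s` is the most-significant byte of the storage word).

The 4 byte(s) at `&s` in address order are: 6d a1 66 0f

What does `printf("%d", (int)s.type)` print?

[0]=0x6d [1]=0xa1 [2]=0x66 [3]=0x0f (big-endian) → word 0x6da1660f
len:5 @ bit 27 → (0x6da1660f>>27)&0x1f = 0xd
slot:6 @ bit 21 → (0x6da1660f>>21)&0x3f = 0x2d
state:10 @ bit 11 → (0x6da1660f>>11)&0x3ff = 0x2c
cnt:6 @ bit 5 → (0x6da1660f>>5)&0x3f = 0x30
type:3 @ bit 2 → (0x6da1660f>>2)&0x7 = 0x3  ←
bank:2 @ bit 0 → (0x6da1660f>>0)&0x3 = 0x3

3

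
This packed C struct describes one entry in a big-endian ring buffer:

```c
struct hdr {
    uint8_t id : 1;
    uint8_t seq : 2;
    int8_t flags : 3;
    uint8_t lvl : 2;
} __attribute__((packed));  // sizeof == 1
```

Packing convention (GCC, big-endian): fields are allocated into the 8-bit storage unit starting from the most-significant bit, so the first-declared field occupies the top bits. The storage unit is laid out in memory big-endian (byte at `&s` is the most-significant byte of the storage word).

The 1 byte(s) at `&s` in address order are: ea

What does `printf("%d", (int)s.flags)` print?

2

[0]=0xea (big-endian) → word 0xea
id [7+:1] = (word>>7) & 0x1 = 1
seq [5+:2] = (word>>5) & 0x3 = 3
flags [2+:3] = (word>>2) & 0x7 = 2  ←
lvl [0+:2] = (word>>0) & 0x3 = 2
flags signed 3b, MSB=0: value = 2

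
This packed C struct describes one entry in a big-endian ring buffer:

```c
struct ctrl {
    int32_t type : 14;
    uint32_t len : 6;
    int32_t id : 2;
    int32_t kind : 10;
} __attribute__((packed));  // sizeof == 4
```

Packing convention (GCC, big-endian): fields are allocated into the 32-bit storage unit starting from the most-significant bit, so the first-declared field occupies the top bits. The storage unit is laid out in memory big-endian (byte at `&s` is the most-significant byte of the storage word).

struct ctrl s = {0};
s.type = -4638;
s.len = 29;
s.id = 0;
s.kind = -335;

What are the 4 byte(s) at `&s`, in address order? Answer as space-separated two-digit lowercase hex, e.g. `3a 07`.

b7 89 d2 b1

[18+:14] type=-4638 & 0x3fff = 0x2de2; word=0xb7880000
[12+:6] len=29 & 0x3f = 0x1d; word=0xb789d000
[10+:2] id=0 & 0x3 = 0x0; word=0xb789d000
[0+:10] kind=-335 & 0x3ff = 0x2b1; word=0xb789d2b1
word = 0xb789d2b1 → big-endian bytes:
  [0]=0xb7  [1]=0x89  [2]=0xd2  [3]=0xb1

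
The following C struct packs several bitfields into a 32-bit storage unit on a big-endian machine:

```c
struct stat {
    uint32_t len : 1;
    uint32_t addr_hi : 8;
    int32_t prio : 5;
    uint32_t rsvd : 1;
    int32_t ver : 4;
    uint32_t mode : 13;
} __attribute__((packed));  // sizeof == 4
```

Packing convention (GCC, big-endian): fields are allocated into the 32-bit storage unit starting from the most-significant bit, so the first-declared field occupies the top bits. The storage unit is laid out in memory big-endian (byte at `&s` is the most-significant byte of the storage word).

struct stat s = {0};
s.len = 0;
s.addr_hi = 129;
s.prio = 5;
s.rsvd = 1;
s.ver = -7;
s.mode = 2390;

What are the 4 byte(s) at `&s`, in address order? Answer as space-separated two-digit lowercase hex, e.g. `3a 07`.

40 97 29 56

[31+:1] len=0 & 0x1 = 0x0; word=0x00000000
[23+:8] addr_hi=129 & 0xff = 0x81; word=0x40800000
[18+:5] prio=5 & 0x1f = 0x5; word=0x40940000
[17+:1] rsvd=1 & 0x1 = 0x1; word=0x40960000
[13+:4] ver=-7 & 0xf = 0x9; word=0x40972000
[0+:13] mode=2390 & 0x1fff = 0x956; word=0x40972956
word = 0x40972956 → big-endian bytes:
  [0]=0x40  [1]=0x97  [2]=0x29  [3]=0x56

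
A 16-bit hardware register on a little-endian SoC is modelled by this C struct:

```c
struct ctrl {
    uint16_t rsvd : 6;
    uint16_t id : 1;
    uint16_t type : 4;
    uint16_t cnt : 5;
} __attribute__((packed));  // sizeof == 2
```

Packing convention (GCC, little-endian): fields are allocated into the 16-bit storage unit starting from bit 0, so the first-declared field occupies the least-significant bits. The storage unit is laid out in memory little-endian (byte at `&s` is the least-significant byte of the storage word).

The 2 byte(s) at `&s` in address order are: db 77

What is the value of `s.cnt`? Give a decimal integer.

[0]=0xdb [1]=0x77 (little-endian) → word 0x77db
rsvd:6 @ bit 0 → (0x77db>>0)&0x3f = 0x1b
id:1 @ bit 6 → (0x77db>>6)&0x1 = 0x1
type:4 @ bit 7 → (0x77db>>7)&0xf = 0xf
cnt:5 @ bit 11 → (0x77db>>11)&0x1f = 0xe  ←

14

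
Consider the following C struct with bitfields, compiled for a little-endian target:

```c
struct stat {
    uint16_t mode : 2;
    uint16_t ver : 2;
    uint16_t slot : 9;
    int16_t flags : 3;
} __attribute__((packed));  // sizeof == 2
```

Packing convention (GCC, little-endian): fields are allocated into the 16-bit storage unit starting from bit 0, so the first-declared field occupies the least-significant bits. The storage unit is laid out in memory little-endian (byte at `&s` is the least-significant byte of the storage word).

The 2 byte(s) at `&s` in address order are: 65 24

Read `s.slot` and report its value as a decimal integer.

[0]=0x65 [1]=0x24 (little-endian) → word 0x2465
mode [0+:2] = (word>>0) & 0x3 = 1
ver [2+:2] = (word>>2) & 0x3 = 1
slot [4+:9] = (word>>4) & 0x1ff = 70  ←
flags [13+:3] = (word>>13) & 0x7 = 1

70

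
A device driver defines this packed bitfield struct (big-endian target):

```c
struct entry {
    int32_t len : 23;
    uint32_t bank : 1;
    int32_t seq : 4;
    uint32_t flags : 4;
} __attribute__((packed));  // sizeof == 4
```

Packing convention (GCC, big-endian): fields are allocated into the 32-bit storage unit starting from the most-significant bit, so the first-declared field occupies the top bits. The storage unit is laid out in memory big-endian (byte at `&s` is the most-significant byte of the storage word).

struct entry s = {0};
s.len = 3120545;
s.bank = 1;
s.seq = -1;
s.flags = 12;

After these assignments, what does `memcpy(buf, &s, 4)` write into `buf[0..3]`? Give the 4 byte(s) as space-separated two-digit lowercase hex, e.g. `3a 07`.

5f 3b 43 fc

[9+:23] len=3120545 & 0x7fffff = 0x2f9da1; word=0x5f3b4200
[8+:1] bank=1 & 0x1 = 0x1; word=0x5f3b4300
[4+:4] seq=-1 & 0xf = 0xf; word=0x5f3b43f0
[0+:4] flags=12 & 0xf = 0xc; word=0x5f3b43fc
word = 0x5f3b43fc → big-endian bytes:
  [0]=0x5f  [1]=0x3b  [2]=0x43  [3]=0xfc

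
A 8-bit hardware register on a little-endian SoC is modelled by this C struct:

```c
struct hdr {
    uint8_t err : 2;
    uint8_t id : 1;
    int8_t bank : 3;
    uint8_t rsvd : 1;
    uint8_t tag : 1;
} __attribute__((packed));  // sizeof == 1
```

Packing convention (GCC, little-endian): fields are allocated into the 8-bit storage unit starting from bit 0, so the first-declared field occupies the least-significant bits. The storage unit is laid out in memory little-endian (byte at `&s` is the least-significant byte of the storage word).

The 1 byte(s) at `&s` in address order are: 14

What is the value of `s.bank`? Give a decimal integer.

2

[0]=0x14 (little-endian) → word 0x14
err:2 @ bit 0 → (0x14>>0)&0x3 = 0x0
id:1 @ bit 2 → (0x14>>2)&0x1 = 0x1
bank:3 @ bit 3 → (0x14>>3)&0x7 = 0x2  ←
rsvd:1 @ bit 6 → (0x14>>6)&0x1 = 0x0
tag:1 @ bit 7 → (0x14>>7)&0x1 = 0x0
bank signed 3b, MSB=0: value = 2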